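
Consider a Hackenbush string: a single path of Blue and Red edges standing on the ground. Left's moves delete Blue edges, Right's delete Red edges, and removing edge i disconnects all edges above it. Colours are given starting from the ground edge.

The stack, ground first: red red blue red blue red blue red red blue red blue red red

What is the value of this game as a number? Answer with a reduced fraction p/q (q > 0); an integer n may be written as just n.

-6871/4096

v(r) = { — | 0 } => -1
v(rr) = { — | -1; 0 } => -2
v(rrb) = { -2 | -1; 0 } => -3/2
v(rrbr) = { -2 | -3/2; -1; 0 } => -7/4
v(rrbrb) = { -2; -7/4 | -3/2; -1; 0 } => -13/8
v(rrbrbr) = { -2; -7/4 | -13/8; -3/2; -1; 0 } => -27/16
v(rrbrbrb) = { -2; -7/4; -27/16 | -13/8; -3/2; -1; 0 } => -53/32
v(rrbrbrbr) = { -2; -7/4; -27/16 | -53/32; -13/8; -3/2; -1; 0 } => -107/64
v(rrbrbrbrr) = { -2; -7/4; -27/16 | -107/64; -53/32; -13/8; -3/2; -1; 0 } => -215/128
v(rrbrbrbrrb) = { -2; -7/4; -27/16; -215/128 | -107/64; -53/32; -13/8; -3/2; -1; 0 } => -429/256
v(rrbrbrbrrbr) = { -2; -7/4; -27/16; -215/128 | -429/256; -107/64; -53/32; -13/8; -3/2; -1; 0 } => -859/512
v(rrbrbrbrrbrb) = { -2; -7/4; -27/16; -215/128; -859/512 | -429/256; -107/64; -53/32; -13/8; -3/2; -1; 0 } => -1717/1024
v(rrbrbrbrrbrbr) = { -2; -7/4; -27/16; -215/128; -859/512 | -1717/1024; -429/256; -107/64; -53/32; -13/8; -3/2; -1; 0 } => -3435/2048
v(rrbrbrbrrbrbrr) = { -2; -7/4; -27/16; -215/128; -859/512 | -3435/2048; -1717/1024; -429/256; -107/64; -53/32; -13/8; -3/2; -1; 0 } => -6871/4096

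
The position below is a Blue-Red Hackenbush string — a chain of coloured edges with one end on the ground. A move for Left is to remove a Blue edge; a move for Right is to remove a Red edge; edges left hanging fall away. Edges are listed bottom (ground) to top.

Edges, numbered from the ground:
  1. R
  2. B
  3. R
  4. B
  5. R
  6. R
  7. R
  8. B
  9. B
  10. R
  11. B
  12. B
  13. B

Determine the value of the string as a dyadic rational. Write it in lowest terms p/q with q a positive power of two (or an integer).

Prefix values for R B R B R R R B B R B B B via {L|R} + simplicity:
G_1 [R]  L=[(no moves)]  R=[0]  => -1
G_2 [RB]  L=[-1]  R=[0]  => -1/2
G_3 [RBR]  L=[-1]  R=[-1/2 0]  => -3/4
G_4 [RBRB]  L=[-1 -3/4]  R=[-1/2 0]  => -5/8
G_5 [RBRBR]  L=[-1 -3/4]  R=[-5/8 -1/2 0]  => -11/16
G_6 [RBRBRR]  L=[-1 -3/4]  R=[-11/16 -5/8 -1/2 0]  => -23/32
G_7 [RBRBRRR]  L=[-1 -3/4]  R=[-23/32 -11/16 -5/8 -1/2 0]  => -47/64
G_8 [RBRBRRRB]  L=[-1 -3/4 -47/64]  R=[-23/32 -11/16 -5/8 -1/2 0]  => -93/128
G_9 [RBRBRRRBB]  L=[-1 -3/4 -47/64 -93/128]  R=[-23/32 -11/16 -5/8 -1/2 0]  => -185/256
G_10 [RBRBRRRBBR]  L=[-1 -3/4 -47/64 -93/128]  R=[-185/256 -23/32 -11/16 -5/8 -1/2 0]  => -371/512
G_11 [RBRBRRRBBRB]  L=[-1 -3/4 -47/64 -93/128 -371/512]  R=[-185/256 -23/32 -11/16 -5/8 -1/2 0]  => -741/1024
G_12 [RBRBRRRBBRBB]  L=[-1 -3/4 -47/64 -93/128 -371/512 -741/1024]  R=[-185/256 -23/32 -11/16 -5/8 -1/2 0]  => -1481/2048
G_13 [RBRBRRRBBRBBB]  L=[-1 -3/4 -47/64 -93/128 -371/512 -741/1024 -1481/2048]  R=[-185/256 -23/32 -11/16 -5/8 -1/2 0]  => -2961/4096

-2961/4096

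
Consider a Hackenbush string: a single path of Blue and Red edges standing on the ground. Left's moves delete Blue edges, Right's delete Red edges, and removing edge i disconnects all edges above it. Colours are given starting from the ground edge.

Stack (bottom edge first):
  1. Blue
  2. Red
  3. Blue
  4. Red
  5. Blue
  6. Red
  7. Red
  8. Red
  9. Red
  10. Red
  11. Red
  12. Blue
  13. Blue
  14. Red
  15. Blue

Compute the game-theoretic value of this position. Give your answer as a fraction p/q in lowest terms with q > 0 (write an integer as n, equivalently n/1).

val(B) = { 0 | ∅ } ⇒ 1
val(BR) = { 0 | 1 } ⇒ 1/2
val(BRB) = { 0, 1/2 | 1 } ⇒ 3/4
val(BRBR) = { 0, 1/2 | 3/4, 1 } ⇒ 5/8
val(BRBRB) = { 0, 1/2, 5/8 | 3/4, 1 } ⇒ 11/16
val(BRBRBR) = { 0, 1/2, 5/8 | 11/16, 3/4, 1 } ⇒ 21/32
val(BRBRBRR) = { 0, 1/2, 5/8 | 21/32, 11/16, 3/4, 1 } ⇒ 41/64
val(BRBRBRRR) = { 0, 1/2, 5/8 | 41/64, 21/32, 11/16, 3/4, 1 } ⇒ 81/128
val(BRBRBRRRR) = { 0, 1/2, 5/8 | 81/128, 41/64, 21/32, 11/16, 3/4, 1 } ⇒ 161/256
val(BRBRBRRRRR) = { 0, 1/2, 5/8 | 161/256, 81/128, 41/64, 21/32, 11/16, 3/4, 1 } ⇒ 321/512
val(BRBRBRRRRRR) = { 0, 1/2, 5/8 | 321/512, 161/256, 81/128, 41/64, 21/32, 11/16, 3/4, 1 } ⇒ 641/1024
val(BRBRBRRRRRRB) = { 0, 1/2, 5/8, 641/1024 | 321/512, 161/256, 81/128, 41/64, 21/32, 11/16, 3/4, 1 } ⇒ 1283/2048
val(BRBRBRRRRRRBB) = { 0, 1/2, 5/8, 641/1024, 1283/2048 | 321/512, 161/256, 81/128, 41/64, 21/32, 11/16, 3/4, 1 } ⇒ 2567/4096
val(BRBRBRRRRRRBBR) = { 0, 1/2, 5/8, 641/1024, 1283/2048 | 2567/4096, 321/512, 161/256, 81/128, 41/64, 21/32, 11/16, 3/4, 1 } ⇒ 5133/8192
val(BRBRBRRRRRRBBRB) = { 0, 1/2, 5/8, 641/1024, 1283/2048, 5133/8192 | 2567/4096, 321/512, 161/256, 81/128, 41/64, 21/32, 11/16, 3/4, 1 } ⇒ 10267/16384

10267/16384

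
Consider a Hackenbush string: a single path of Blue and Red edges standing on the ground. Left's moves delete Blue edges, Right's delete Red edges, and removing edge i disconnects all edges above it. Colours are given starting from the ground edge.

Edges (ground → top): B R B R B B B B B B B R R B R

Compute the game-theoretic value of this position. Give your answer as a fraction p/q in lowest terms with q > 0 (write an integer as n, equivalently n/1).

12261/16384

Build g(s[:k]) for k = 1..15, string s = B R B R B B B B B B B R R B R.
B: Left { 0 }, Right { (no moves) } so simplest 1
BR: Left { 0 }, Right { 1 } so simplest 1/2
BRB: Left { 0, 1/2 }, Right { 1 } so simplest 3/4
BRBR: Left { 0, 1/2 }, Right { 3/4, 1 } so simplest 5/8
BRBRB: Left { 0, 1/2, 5/8 }, Right { 3/4, 1 } so simplest 11/16
BRBRBB: Left { 0, 1/2, 5/8, 11/16 }, Right { 3/4, 1 } so simplest 23/32
BRBRBBB: Left { 0, 1/2, 5/8, 11/16, 23/32 }, Right { 3/4, 1 } so simplest 47/64
BRBRBBBB: Left { 0, 1/2, 5/8, 11/16, 23/32, 47/64 }, Right { 3/4, 1 } so simplest 95/128
BRBRBBBBB: Left { 0, 1/2, 5/8, 11/16, 23/32, 47/64, 95/128 }, Right { 3/4, 1 } so simplest 191/256
BRBRBBBBBB: Left { 0, 1/2, 5/8, 11/16, 23/32, 47/64, 95/128, 191/256 }, Right { 3/4, 1 } so simplest 383/512
BRBRBBBBBBB: Left { 0, 1/2, 5/8, 11/16, 23/32, 47/64, 95/128, 191/256, 383/512 }, Right { 3/4, 1 } so simplest 767/1024
BRBRBBBBBBBR: Left { 0, 1/2, 5/8, 11/16, 23/32, 47/64, 95/128, 191/256, 383/512 }, Right { 767/1024, 3/4, 1 } so simplest 1533/2048
BRBRBBBBBBBRR: Left { 0, 1/2, 5/8, 11/16, 23/32, 47/64, 95/128, 191/256, 383/512 }, Right { 1533/2048, 767/1024, 3/4, 1 } so simplest 3065/4096
BRBRBBBBBBBRRB: Left { 0, 1/2, 5/8, 11/16, 23/32, 47/64, 95/128, 191/256, 383/512, 3065/4096 }, Right { 1533/2048, 767/1024, 3/4, 1 } so simplest 6131/8192
BRBRBBBBBBBRRBR: Left { 0, 1/2, 5/8, 11/16, 23/32, 47/64, 95/128, 191/256, 383/512, 3065/4096 }, Right { 6131/8192, 1533/2048, 767/1024, 3/4, 1 } so simplest 12261/16384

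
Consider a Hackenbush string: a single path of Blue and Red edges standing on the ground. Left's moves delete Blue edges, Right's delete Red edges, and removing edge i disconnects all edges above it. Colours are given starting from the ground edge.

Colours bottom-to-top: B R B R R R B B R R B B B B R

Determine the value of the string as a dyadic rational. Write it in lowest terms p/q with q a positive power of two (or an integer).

9021/16384

val_1 [B]  L=[0]  R=[∅]  = 1
val_2 [BR]  L=[0]  R=[1]  = 1/2
val_3 [BRB]  L=[0 1/2]  R=[1]  = 3/4
val_4 [BRBR]  L=[0 1/2]  R=[3/4 1]  = 5/8
val_5 [BRBRR]  L=[0 1/2]  R=[5/8 3/4 1]  = 9/16
val_6 [BRBRRR]  L=[0 1/2]  R=[9/16 5/8 3/4 1]  = 17/32
val_7 [BRBRRRB]  L=[0 1/2 17/32]  R=[9/16 5/8 3/4 1]  = 35/64
val_8 [BRBRRRBB]  L=[0 1/2 17/32 35/64]  R=[9/16 5/8 3/4 1]  = 71/128
val_9 [BRBRRRBBR]  L=[0 1/2 17/32 35/64]  R=[71/128 9/16 5/8 3/4 1]  = 141/256
val_10 [BRBRRRBBRR]  L=[0 1/2 17/32 35/64]  R=[141/256 71/128 9/16 5/8 3/4 1]  = 281/512
val_11 [BRBRRRBBRRB]  L=[0 1/2 17/32 35/64 281/512]  R=[141/256 71/128 9/16 5/8 3/4 1]  = 563/1024
val_12 [BRBRRRBBRRBB]  L=[0 1/2 17/32 35/64 281/512 563/1024]  R=[141/256 71/128 9/16 5/8 3/4 1]  = 1127/2048
val_13 [BRBRRRBBRRBBB]  L=[0 1/2 17/32 35/64 281/512 563/1024 1127/2048]  R=[141/256 71/128 9/16 5/8 3/4 1]  = 2255/4096
val_14 [BRBRRRBBRRBBBB]  L=[0 1/2 17/32 35/64 281/512 563/1024 1127/2048 2255/4096]  R=[141/256 71/128 9/16 5/8 3/4 1]  = 4511/8192
val_15 [BRBRRRBBRRBBBBR]  L=[0 1/2 17/32 35/64 281/512 563/1024 1127/2048 2255/4096]  R=[4511/8192 141/256 71/128 9/16 5/8 3/4 1]  = 9021/16384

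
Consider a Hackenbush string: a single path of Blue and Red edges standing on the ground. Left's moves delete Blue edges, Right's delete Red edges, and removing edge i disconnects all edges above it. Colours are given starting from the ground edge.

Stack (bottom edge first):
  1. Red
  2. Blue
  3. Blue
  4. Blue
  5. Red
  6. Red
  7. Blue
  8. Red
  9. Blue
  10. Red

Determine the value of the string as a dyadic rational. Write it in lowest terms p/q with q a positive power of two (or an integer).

G(R) = {  | 0 } ⇒ -1
G(RB) = { -1 | 0 } ⇒ -1/2
G(RBB) = { -1, -1/2 | 0 } ⇒ -1/4
G(RBBB) = { -1, -1/2, -1/4 | 0 } ⇒ -1/8
G(RBBBR) = { -1, -1/2, -1/4 | -1/8, 0 } ⇒ -3/16
G(RBBBRR) = { -1, -1/2, -1/4 | -3/16, -1/8, 0 } ⇒ -7/32
G(RBBBRRB) = { -1, -1/2, -1/4, -7/32 | -3/16, -1/8, 0 } ⇒ -13/64
G(RBBBRRBR) = { -1, -1/2, -1/4, -7/32 | -13/64, -3/16, -1/8, 0 } ⇒ -27/128
G(RBBBRRBRB) = { -1, -1/2, -1/4, -7/32, -27/128 | -13/64, -3/16, -1/8, 0 } ⇒ -53/256
G(RBBBRRBRBR) = { -1, -1/2, -1/4, -7/32, -27/128 | -53/256, -13/64, -3/16, -1/8, 0 } ⇒ -107/512

-107/512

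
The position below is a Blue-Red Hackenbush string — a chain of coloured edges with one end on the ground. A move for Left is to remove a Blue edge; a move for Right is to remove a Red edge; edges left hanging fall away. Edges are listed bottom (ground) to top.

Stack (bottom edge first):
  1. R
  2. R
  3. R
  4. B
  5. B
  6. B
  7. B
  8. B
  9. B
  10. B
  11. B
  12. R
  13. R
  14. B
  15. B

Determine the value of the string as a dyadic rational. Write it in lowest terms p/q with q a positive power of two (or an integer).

Prefix values for R R R B B B B B B B B R R B B via {L|R} + simplicity:
G_1 [R]  L=[∅]  R=[0]  → -1
G_2 [RR]  L=[∅]  R=[-1 0]  → -2
G_3 [RRR]  L=[∅]  R=[-2 -1 0]  → -3
G_4 [RRRB]  L=[-3]  R=[-2 -1 0]  → -5/2
G_5 [RRRBB]  L=[-3 -5/2]  R=[-2 -1 0]  → -9/4
G_6 [RRRBBB]  L=[-3 -5/2 -9/4]  R=[-2 -1 0]  → -17/8
G_7 [RRRBBBB]  L=[-3 -5/2 -9/4 -17/8]  R=[-2 -1 0]  → -33/16
G_8 [RRRBBBBB]  L=[-3 -5/2 -9/4 -17/8 -33/16]  R=[-2 -1 0]  → -65/32
G_9 [RRRBBBBBB]  L=[-3 -5/2 -9/4 -17/8 -33/16 -65/32]  R=[-2 -1 0]  → -129/64
G_10 [RRRBBBBBBB]  L=[-3 -5/2 -9/4 -17/8 -33/16 -65/32 -129/64]  R=[-2 -1 0]  → -257/128
G_11 [RRRBBBBBBBB]  L=[-3 -5/2 -9/4 -17/8 -33/16 -65/32 -129/64 -257/128]  R=[-2 -1 0]  → -513/256
G_12 [RRRBBBBBBBBR]  L=[-3 -5/2 -9/4 -17/8 -33/16 -65/32 -129/64 -257/128]  R=[-513/256 -2 -1 0]  → -1027/512
G_13 [RRRBBBBBBBBRR]  L=[-3 -5/2 -9/4 -17/8 -33/16 -65/32 -129/64 -257/128]  R=[-1027/512 -513/256 -2 -1 0]  → -2055/1024
G_14 [RRRBBBBBBBBRRB]  L=[-3 -5/2 -9/4 -17/8 -33/16 -65/32 -129/64 -257/128 -2055/1024]  R=[-1027/512 -513/256 -2 -1 0]  → -4109/2048
G_15 [RRRBBBBBBBBRRBB]  L=[-3 -5/2 -9/4 -17/8 -33/16 -65/32 -129/64 -257/128 -2055/1024 -4109/2048]  R=[-1027/512 -513/256 -2 -1 0]  → -8217/4096

-8217/4096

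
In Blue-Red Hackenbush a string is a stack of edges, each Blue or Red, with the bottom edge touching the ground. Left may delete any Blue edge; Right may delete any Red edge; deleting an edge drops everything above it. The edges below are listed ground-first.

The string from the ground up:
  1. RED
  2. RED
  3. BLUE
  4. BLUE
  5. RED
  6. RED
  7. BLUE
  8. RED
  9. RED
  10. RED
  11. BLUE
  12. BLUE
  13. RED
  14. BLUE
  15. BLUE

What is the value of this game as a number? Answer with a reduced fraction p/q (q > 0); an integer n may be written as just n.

-11721/8192

G_1 [R]  L=[∅]  R=[0]  — -1
G_2 [RR]  L=[∅]  R=[-1, 0]  — -2
G_3 [RRB]  L=[-2]  R=[-1, 0]  — -3/2
G_4 [RRBB]  L=[-2, -3/2]  R=[-1, 0]  — -5/4
G_5 [RRBBR]  L=[-2, -3/2]  R=[-5/4, -1, 0]  — -11/8
G_6 [RRBBRR]  L=[-2, -3/2]  R=[-11/8, -5/4, -1, 0]  — -23/16
G_7 [RRBBRRB]  L=[-2, -3/2, -23/16]  R=[-11/8, -5/4, -1, 0]  — -45/32
G_8 [RRBBRRBR]  L=[-2, -3/2, -23/16]  R=[-45/32, -11/8, -5/4, -1, 0]  — -91/64
G_9 [RRBBRRBRR]  L=[-2, -3/2, -23/16]  R=[-91/64, -45/32, -11/8, -5/4, -1, 0]  — -183/128
G_10 [RRBBRRBRRR]  L=[-2, -3/2, -23/16]  R=[-183/128, -91/64, -45/32, -11/8, -5/4, -1, 0]  — -367/256
G_11 [RRBBRRBRRRB]  L=[-2, -3/2, -23/16, -367/256]  R=[-183/128, -91/64, -45/32, -11/8, -5/4, -1, 0]  — -733/512
G_12 [RRBBRRBRRRBB]  L=[-2, -3/2, -23/16, -367/256, -733/512]  R=[-183/128, -91/64, -45/32, -11/8, -5/4, -1, 0]  — -1465/1024
G_13 [RRBBRRBRRRBBR]  L=[-2, -3/2, -23/16, -367/256, -733/512]  R=[-1465/1024, -183/128, -91/64, -45/32, -11/8, -5/4, -1, 0]  — -2931/2048
G_14 [RRBBRRBRRRBBRB]  L=[-2, -3/2, -23/16, -367/256, -733/512, -2931/2048]  R=[-1465/1024, -183/128, -91/64, -45/32, -11/8, -5/4, -1, 0]  — -5861/4096
G_15 [RRBBRRBRRRBBRBB]  L=[-2, -3/2, -23/16, -367/256, -733/512, -2931/2048, -5861/4096]  R=[-1465/1024, -183/128, -91/64, -45/32, -11/8, -5/4, -1, 0]  — -11721/8192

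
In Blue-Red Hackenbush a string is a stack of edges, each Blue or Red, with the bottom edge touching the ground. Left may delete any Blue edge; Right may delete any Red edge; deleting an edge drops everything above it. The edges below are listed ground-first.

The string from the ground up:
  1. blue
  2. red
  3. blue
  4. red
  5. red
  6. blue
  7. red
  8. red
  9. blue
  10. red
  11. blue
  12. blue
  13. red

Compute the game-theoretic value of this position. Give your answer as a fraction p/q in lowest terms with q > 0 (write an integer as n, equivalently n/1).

2349/4096

Prefix values for blue red blue red red blue red red blue red blue blue red via {L|R} + simplicity:
value(b) = { 0 | (no moves) } — 1
value(br) = { 0 | 1 } — 1/2
value(brb) = { 0,1/2 | 1 } — 3/4
value(brbr) = { 0,1/2 | 3/4,1 } — 5/8
value(brbrr) = { 0,1/2 | 5/8,3/4,1 } — 9/16
value(brbrrb) = { 0,1/2,9/16 | 5/8,3/4,1 } — 19/32
value(brbrrbr) = { 0,1/2,9/16 | 19/32,5/8,3/4,1 } — 37/64
value(brbrrbrr) = { 0,1/2,9/16 | 37/64,19/32,5/8,3/4,1 } — 73/128
value(brbrrbrrb) = { 0,1/2,9/16,73/128 | 37/64,19/32,5/8,3/4,1 } — 147/256
value(brbrrbrrbr) = { 0,1/2,9/16,73/128 | 147/256,37/64,19/32,5/8,3/4,1 } — 293/512
value(brbrrbrrbrb) = { 0,1/2,9/16,73/128,293/512 | 147/256,37/64,19/32,5/8,3/4,1 } — 587/1024
value(brbrrbrrbrbb) = { 0,1/2,9/16,73/128,293/512,587/1024 | 147/256,37/64,19/32,5/8,3/4,1 } — 1175/2048
value(brbrrbrrbrbbr) = { 0,1/2,9/16,73/128,293/512,587/1024 | 1175/2048,147/256,37/64,19/32,5/8,3/4,1 } — 2349/4096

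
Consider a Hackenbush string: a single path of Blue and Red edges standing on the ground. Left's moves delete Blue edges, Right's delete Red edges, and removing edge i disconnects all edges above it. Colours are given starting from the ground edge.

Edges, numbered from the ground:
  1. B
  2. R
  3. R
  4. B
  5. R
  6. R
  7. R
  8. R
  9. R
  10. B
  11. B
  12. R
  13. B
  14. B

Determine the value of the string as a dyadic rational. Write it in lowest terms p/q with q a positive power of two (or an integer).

2103/8192

Prefix values for B R R B R R R R R B B R B B via {L|R} + simplicity:
B: Left { 0 }, Right { — } → simplest 1
BR: Left { 0 }, Right { 1 } → simplest 1/2
BRR: Left { 0 }, Right { 1/2, 1 } → simplest 1/4
BRRB: Left { 0, 1/4 }, Right { 1/2, 1 } → simplest 3/8
BRRBR: Left { 0, 1/4 }, Right { 3/8, 1/2, 1 } → simplest 5/16
BRRBRR: Left { 0, 1/4 }, Right { 5/16, 3/8, 1/2, 1 } → simplest 9/32
BRRBRRR: Left { 0, 1/4 }, Right { 9/32, 5/16, 3/8, 1/2, 1 } → simplest 17/64
BRRBRRRR: Left { 0, 1/4 }, Right { 17/64, 9/32, 5/16, 3/8, 1/2, 1 } → simplest 33/128
BRRBRRRRR: Left { 0, 1/4 }, Right { 33/128, 17/64, 9/32, 5/16, 3/8, 1/2, 1 } → simplest 65/256
BRRBRRRRRB: Left { 0, 1/4, 65/256 }, Right { 33/128, 17/64, 9/32, 5/16, 3/8, 1/2, 1 } → simplest 131/512
BRRBRRRRRBB: Left { 0, 1/4, 65/256, 131/512 }, Right { 33/128, 17/64, 9/32, 5/16, 3/8, 1/2, 1 } → simplest 263/1024
BRRBRRRRRBBR: Left { 0, 1/4, 65/256, 131/512 }, Right { 263/1024, 33/128, 17/64, 9/32, 5/16, 3/8, 1/2, 1 } → simplest 525/2048
BRRBRRRRRBBRB: Left { 0, 1/4, 65/256, 131/512, 525/2048 }, Right { 263/1024, 33/128, 17/64, 9/32, 5/16, 3/8, 1/2, 1 } → simplest 1051/4096
BRRBRRRRRBBRBB: Left { 0, 1/4, 65/256, 131/512, 525/2048, 1051/4096 }, Right { 263/1024, 33/128, 17/64, 9/32, 5/16, 3/8, 1/2, 1 } → simplest 2103/8192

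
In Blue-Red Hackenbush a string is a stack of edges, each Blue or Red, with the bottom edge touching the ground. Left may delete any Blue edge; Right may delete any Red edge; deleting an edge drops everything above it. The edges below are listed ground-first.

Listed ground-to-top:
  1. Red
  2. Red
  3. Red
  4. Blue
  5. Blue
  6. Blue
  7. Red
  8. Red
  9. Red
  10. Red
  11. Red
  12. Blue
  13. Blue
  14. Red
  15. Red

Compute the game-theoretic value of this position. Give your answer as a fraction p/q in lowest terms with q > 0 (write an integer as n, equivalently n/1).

edge 1 of 15 (Red): { — | 0 } so -1
edge 2 of 15 (Red): { — | -1; 0 } so -2
edge 3 of 15 (Red): { — | -2; -1; 0 } so -3
edge 4 of 15 (Blue): { -3 | -2; -1; 0 } so -5/2
edge 5 of 15 (Blue): { -3; -5/2 | -2; -1; 0 } so -9/4
edge 6 of 15 (Blue): { -3; -5/2; -9/4 | -2; -1; 0 } so -17/8
edge 7 of 15 (Red): { -3; -5/2; -9/4 | -17/8; -2; -1; 0 } so -35/16
edge 8 of 15 (Red): { -3; -5/2; -9/4 | -35/16; -17/8; -2; -1; 0 } so -71/32
edge 9 of 15 (Red): { -3; -5/2; -9/4 | -71/32; -35/16; -17/8; -2; -1; 0 } so -143/64
edge 10 of 15 (Red): { -3; -5/2; -9/4 | -143/64; -71/32; -35/16; -17/8; -2; -1; 0 } so -287/128
edge 11 of 15 (Red): { -3; -5/2; -9/4 | -287/128; -143/64; -71/32; -35/16; -17/8; -2; -1; 0 } so -575/256
edge 12 of 15 (Blue): { -3; -5/2; -9/4; -575/256 | -287/128; -143/64; -71/32; -35/16; -17/8; -2; -1; 0 } so -1149/512
edge 13 of 15 (Blue): { -3; -5/2; -9/4; -575/256; -1149/512 | -287/128; -143/64; -71/32; -35/16; -17/8; -2; -1; 0 } so -2297/1024
edge 14 of 15 (Red): { -3; -5/2; -9/4; -575/256; -1149/512 | -2297/1024; -287/128; -143/64; -71/32; -35/16; -17/8; -2; -1; 0 } so -4595/2048
edge 15 of 15 (Red): { -3; -5/2; -9/4; -575/256; -1149/512 | -4595/2048; -2297/1024; -287/128; -143/64; -71/32; -35/16; -17/8; -2; -1; 0 } so -9191/4096

-9191/4096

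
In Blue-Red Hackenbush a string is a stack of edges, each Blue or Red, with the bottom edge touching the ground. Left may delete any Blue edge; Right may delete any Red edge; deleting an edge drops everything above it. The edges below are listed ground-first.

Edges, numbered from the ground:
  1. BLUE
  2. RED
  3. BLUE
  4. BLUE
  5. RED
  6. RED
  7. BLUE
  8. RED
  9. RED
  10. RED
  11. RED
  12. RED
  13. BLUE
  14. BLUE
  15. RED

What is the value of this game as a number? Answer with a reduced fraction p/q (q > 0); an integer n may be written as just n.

Build val(s[:k]) for k = 1..15, string s = BLUE RED BLUE BLUE RED RED BLUE RED RED RED RED RED BLUE BLUE RED.
step 1: add BLUE to get B; options L={ 0 } R={ (no moves) } gives 1
step 2: add RED to get BR; options L={ 0 } R={ 1 } gives 1/2
step 3: add BLUE to get BRB; options L={ 0,1/2 } R={ 1 } gives 3/4
step 4: add BLUE to get BRBB; options L={ 0,1/2,3/4 } R={ 1 } gives 7/8
step 5: add RED to get BRBBR; options L={ 0,1/2,3/4 } R={ 7/8,1 } gives 13/16
step 6: add RED to get BRBBRR; options L={ 0,1/2,3/4 } R={ 13/16,7/8,1 } gives 25/32
step 7: add BLUE to get BRBBRRB; options L={ 0,1/2,3/4,25/32 } R={ 13/16,7/8,1 } gives 51/64
step 8: add RED to get BRBBRRBR; options L={ 0,1/2,3/4,25/32 } R={ 51/64,13/16,7/8,1 } gives 101/128
step 9: add RED to get BRBBRRBRR; options L={ 0,1/2,3/4,25/32 } R={ 101/128,51/64,13/16,7/8,1 } gives 201/256
step 10: add RED to get BRBBRRBRRR; options L={ 0,1/2,3/4,25/32 } R={ 201/256,101/128,51/64,13/16,7/8,1 } gives 401/512
step 11: add RED to get BRBBRRBRRRR; options L={ 0,1/2,3/4,25/32 } R={ 401/512,201/256,101/128,51/64,13/16,7/8,1 } gives 801/1024
step 12: add RED to get BRBBRRBRRRRR; options L={ 0,1/2,3/4,25/32 } R={ 801/1024,401/512,201/256,101/128,51/64,13/16,7/8,1 } gives 1601/2048
step 13: add BLUE to get BRBBRRBRRRRRB; options L={ 0,1/2,3/4,25/32,1601/2048 } R={ 801/1024,401/512,201/256,101/128,51/64,13/16,7/8,1 } gives 3203/4096
step 14: add BLUE to get BRBBRRBRRRRRBB; options L={ 0,1/2,3/4,25/32,1601/2048,3203/4096 } R={ 801/1024,401/512,201/256,101/128,51/64,13/16,7/8,1 } gives 6407/8192
step 15: add RED to get BRBBRRBRRRRRBBR; options L={ 0,1/2,3/4,25/32,1601/2048,3203/4096 } R={ 6407/8192,801/1024,401/512,201/256,101/128,51/64,13/16,7/8,1 } gives 12813/16384

12813/16384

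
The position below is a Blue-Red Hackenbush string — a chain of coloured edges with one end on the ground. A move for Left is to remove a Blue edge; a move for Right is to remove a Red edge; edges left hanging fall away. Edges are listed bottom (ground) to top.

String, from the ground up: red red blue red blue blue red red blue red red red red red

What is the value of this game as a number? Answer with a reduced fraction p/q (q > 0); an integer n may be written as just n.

Prefix values for red red blue red blue blue red red blue red red red red red via {L|R} + simplicity:
edge 1 of 14 (red): { (no moves) | 0 } gives -1
edge 2 of 14 (red): { (no moves) | -1; 0 } gives -2
edge 3 of 14 (blue): { -2 | -1; 0 } gives -3/2
edge 4 of 14 (red): { -2 | -3/2; -1; 0 } gives -7/4
edge 5 of 14 (blue): { -2; -7/4 | -3/2; -1; 0 } gives -13/8
edge 6 of 14 (blue): { -2; -7/4; -13/8 | -3/2; -1; 0 } gives -25/16
edge 7 of 14 (red): { -2; -7/4; -13/8 | -25/16; -3/2; -1; 0 } gives -51/32
edge 8 of 14 (red): { -2; -7/4; -13/8 | -51/32; -25/16; -3/2; -1; 0 } gives -103/64
edge 9 of 14 (blue): { -2; -7/4; -13/8; -103/64 | -51/32; -25/16; -3/2; -1; 0 } gives -205/128
edge 10 of 14 (red): { -2; -7/4; -13/8; -103/64 | -205/128; -51/32; -25/16; -3/2; -1; 0 } gives -411/256
edge 11 of 14 (red): { -2; -7/4; -13/8; -103/64 | -411/256; -205/128; -51/32; -25/16; -3/2; -1; 0 } gives -823/512
edge 12 of 14 (red): { -2; -7/4; -13/8; -103/64 | -823/512; -411/256; -205/128; -51/32; -25/16; -3/2; -1; 0 } gives -1647/1024
edge 13 of 14 (red): { -2; -7/4; -13/8; -103/64 | -1647/1024; -823/512; -411/256; -205/128; -51/32; -25/16; -3/2; -1; 0 } gives -3295/2048
edge 14 of 14 (red): { -2; -7/4; -13/8; -103/64 | -3295/2048; -1647/1024; -823/512; -411/256; -205/128; -51/32; -25/16; -3/2; -1; 0 } gives -6591/4096

-6591/4096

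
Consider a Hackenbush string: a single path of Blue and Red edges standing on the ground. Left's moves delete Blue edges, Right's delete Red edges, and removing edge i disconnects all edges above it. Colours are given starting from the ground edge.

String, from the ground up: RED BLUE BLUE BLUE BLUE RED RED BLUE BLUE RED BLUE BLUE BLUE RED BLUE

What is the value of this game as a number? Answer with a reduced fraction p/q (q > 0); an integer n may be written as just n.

Recurse on prefixes of the 15-edge string RED BLUE BLUE BLUE BLUE RED RED BLUE BLUE RED BLUE BLUE BLUE RED BLUE:
edge 1 of 15 (RED): { (no moves) | 0 } gives -1
edge 2 of 15 (BLUE): { -1 | 0 } gives -1/2
edge 3 of 15 (BLUE): { -1,-1/2 | 0 } gives -1/4
edge 4 of 15 (BLUE): { -1,-1/2,-1/4 | 0 } gives -1/8
edge 5 of 15 (BLUE): { -1,-1/2,-1/4,-1/8 | 0 } gives -1/16
edge 6 of 15 (RED): { -1,-1/2,-1/4,-1/8 | -1/16,0 } gives -3/32
edge 7 of 15 (RED): { -1,-1/2,-1/4,-1/8 | -3/32,-1/16,0 } gives -7/64
edge 8 of 15 (BLUE): { -1,-1/2,-1/4,-1/8,-7/64 | -3/32,-1/16,0 } gives -13/128
edge 9 of 15 (BLUE): { -1,-1/2,-1/4,-1/8,-7/64,-13/128 | -3/32,-1/16,0 } gives -25/256
edge 10 of 15 (RED): { -1,-1/2,-1/4,-1/8,-7/64,-13/128 | -25/256,-3/32,-1/16,0 } gives -51/512
edge 11 of 15 (BLUE): { -1,-1/2,-1/4,-1/8,-7/64,-13/128,-51/512 | -25/256,-3/32,-1/16,0 } gives -101/1024
edge 12 of 15 (BLUE): { -1,-1/2,-1/4,-1/8,-7/64,-13/128,-51/512,-101/1024 | -25/256,-3/32,-1/16,0 } gives -201/2048
edge 13 of 15 (BLUE): { -1,-1/2,-1/4,-1/8,-7/64,-13/128,-51/512,-101/1024,-201/2048 | -25/256,-3/32,-1/16,0 } gives -401/4096
edge 14 of 15 (RED): { -1,-1/2,-1/4,-1/8,-7/64,-13/128,-51/512,-101/1024,-201/2048 | -401/4096,-25/256,-3/32,-1/16,0 } gives -803/8192
edge 15 of 15 (BLUE): { -1,-1/2,-1/4,-1/8,-7/64,-13/128,-51/512,-101/1024,-201/2048,-803/8192 | -401/4096,-25/256,-3/32,-1/16,0 } gives -1605/16384

-1605/16384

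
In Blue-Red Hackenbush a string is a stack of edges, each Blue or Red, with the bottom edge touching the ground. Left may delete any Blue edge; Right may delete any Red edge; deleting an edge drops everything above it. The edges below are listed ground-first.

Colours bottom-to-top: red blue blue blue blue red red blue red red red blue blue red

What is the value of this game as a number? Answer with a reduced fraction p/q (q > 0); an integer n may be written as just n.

edge 1 of 14 (red): { — | 0 } = -1
edge 2 of 14 (blue): { -1 | 0 } = -1/2
edge 3 of 14 (blue): { -1, -1/2 | 0 } = -1/4
edge 4 of 14 (blue): { -1, -1/2, -1/4 | 0 } = -1/8
edge 5 of 14 (blue): { -1, -1/2, -1/4, -1/8 | 0 } = -1/16
edge 6 of 14 (red): { -1, -1/2, -1/4, -1/8 | -1/16, 0 } = -3/32
edge 7 of 14 (red): { -1, -1/2, -1/4, -1/8 | -3/32, -1/16, 0 } = -7/64
edge 8 of 14 (blue): { -1, -1/2, -1/4, -1/8, -7/64 | -3/32, -1/16, 0 } = -13/128
edge 9 of 14 (red): { -1, -1/2, -1/4, -1/8, -7/64 | -13/128, -3/32, -1/16, 0 } = -27/256
edge 10 of 14 (red): { -1, -1/2, -1/4, -1/8, -7/64 | -27/256, -13/128, -3/32, -1/16, 0 } = -55/512
edge 11 of 14 (red): { -1, -1/2, -1/4, -1/8, -7/64 | -55/512, -27/256, -13/128, -3/32, -1/16, 0 } = -111/1024
edge 12 of 14 (blue): { -1, -1/2, -1/4, -1/8, -7/64, -111/1024 | -55/512, -27/256, -13/128, -3/32, -1/16, 0 } = -221/2048
edge 13 of 14 (blue): { -1, -1/2, -1/4, -1/8, -7/64, -111/1024, -221/2048 | -55/512, -27/256, -13/128, -3/32, -1/16, 0 } = -441/4096
edge 14 of 14 (red): { -1, -1/2, -1/4, -1/8, -7/64, -111/1024, -221/2048 | -441/4096, -55/512, -27/256, -13/128, -3/32, -1/16, 0 } = -883/8192

-883/8192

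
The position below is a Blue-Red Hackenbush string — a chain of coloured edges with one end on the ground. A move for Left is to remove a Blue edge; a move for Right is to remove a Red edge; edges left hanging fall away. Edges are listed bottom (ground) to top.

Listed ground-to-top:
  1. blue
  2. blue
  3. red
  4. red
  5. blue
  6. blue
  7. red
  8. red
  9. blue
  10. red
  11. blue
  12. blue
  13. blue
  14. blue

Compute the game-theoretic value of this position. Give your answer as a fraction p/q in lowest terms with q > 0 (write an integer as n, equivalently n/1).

5727/4096

val(b) = { 0 | ∅ } → 1
val(bb) = { 0 1 | ∅ } → 2
val(bbr) = { 0 1 | 2 } → 3/2
val(bbrr) = { 0 1 | 3/2 2 } → 5/4
val(bbrrb) = { 0 1 5/4 | 3/2 2 } → 11/8
val(bbrrbb) = { 0 1 5/4 11/8 | 3/2 2 } → 23/16
val(bbrrbbr) = { 0 1 5/4 11/8 | 23/16 3/2 2 } → 45/32
val(bbrrbbrr) = { 0 1 5/4 11/8 | 45/32 23/16 3/2 2 } → 89/64
val(bbrrbbrrb) = { 0 1 5/4 11/8 89/64 | 45/32 23/16 3/2 2 } → 179/128
val(bbrrbbrrbr) = { 0 1 5/4 11/8 89/64 | 179/128 45/32 23/16 3/2 2 } → 357/256
val(bbrrbbrrbrb) = { 0 1 5/4 11/8 89/64 357/256 | 179/128 45/32 23/16 3/2 2 } → 715/512
val(bbrrbbrrbrbb) = { 0 1 5/4 11/8 89/64 357/256 715/512 | 179/128 45/32 23/16 3/2 2 } → 1431/1024
val(bbrrbbrrbrbbb) = { 0 1 5/4 11/8 89/64 357/256 715/512 1431/1024 | 179/128 45/32 23/16 3/2 2 } → 2863/2048
val(bbrrbbrrbrbbbb) = { 0 1 5/4 11/8 89/64 357/256 715/512 1431/1024 2863/2048 | 179/128 45/32 23/16 3/2 2 } → 5727/4096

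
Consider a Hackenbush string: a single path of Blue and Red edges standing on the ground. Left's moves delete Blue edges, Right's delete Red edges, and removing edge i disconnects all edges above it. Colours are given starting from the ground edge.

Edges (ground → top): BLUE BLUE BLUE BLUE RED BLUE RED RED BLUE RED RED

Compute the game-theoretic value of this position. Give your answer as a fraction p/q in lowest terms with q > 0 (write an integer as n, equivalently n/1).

457/128

edge 1 of 11 (BLUE): { 0 | — } = 1
edge 2 of 11 (BLUE): { 0, 1 | — } = 2
edge 3 of 11 (BLUE): { 0, 1, 2 | — } = 3
edge 4 of 11 (BLUE): { 0, 1, 2, 3 | — } = 4
edge 5 of 11 (RED): { 0, 1, 2, 3 | 4 } = 7/2
edge 6 of 11 (BLUE): { 0, 1, 2, 3, 7/2 | 4 } = 15/4
edge 7 of 11 (RED): { 0, 1, 2, 3, 7/2 | 15/4, 4 } = 29/8
edge 8 of 11 (RED): { 0, 1, 2, 3, 7/2 | 29/8, 15/4, 4 } = 57/16
edge 9 of 11 (BLUE): { 0, 1, 2, 3, 7/2, 57/16 | 29/8, 15/4, 4 } = 115/32
edge 10 of 11 (RED): { 0, 1, 2, 3, 7/2, 57/16 | 115/32, 29/8, 15/4, 4 } = 229/64
edge 11 of 11 (RED): { 0, 1, 2, 3, 7/2, 57/16 | 229/64, 115/32, 29/8, 15/4, 4 } = 457/128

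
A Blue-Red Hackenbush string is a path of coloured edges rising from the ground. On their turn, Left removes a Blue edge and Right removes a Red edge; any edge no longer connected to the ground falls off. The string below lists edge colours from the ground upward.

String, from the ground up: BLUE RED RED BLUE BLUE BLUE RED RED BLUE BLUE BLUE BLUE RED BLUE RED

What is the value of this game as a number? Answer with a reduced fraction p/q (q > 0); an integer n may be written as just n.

7413/16384

B: Left { 0 }, Right { (no moves) } => simplest 1
BR: Left { 0 }, Right { 1 } => simplest 1/2
BRR: Left { 0 }, Right { 1/2 1 } => simplest 1/4
BRRB: Left { 0 1/4 }, Right { 1/2 1 } => simplest 3/8
BRRBB: Left { 0 1/4 3/8 }, Right { 1/2 1 } => simplest 7/16
BRRBBB: Left { 0 1/4 3/8 7/16 }, Right { 1/2 1 } => simplest 15/32
BRRBBBR: Left { 0 1/4 3/8 7/16 }, Right { 15/32 1/2 1 } => simplest 29/64
BRRBBBRR: Left { 0 1/4 3/8 7/16 }, Right { 29/64 15/32 1/2 1 } => simplest 57/128
BRRBBBRRB: Left { 0 1/4 3/8 7/16 57/128 }, Right { 29/64 15/32 1/2 1 } => simplest 115/256
BRRBBBRRBB: Left { 0 1/4 3/8 7/16 57/128 115/256 }, Right { 29/64 15/32 1/2 1 } => simplest 231/512
BRRBBBRRBBB: Left { 0 1/4 3/8 7/16 57/128 115/256 231/512 }, Right { 29/64 15/32 1/2 1 } => simplest 463/1024
BRRBBBRRBBBB: Left { 0 1/4 3/8 7/16 57/128 115/256 231/512 463/1024 }, Right { 29/64 15/32 1/2 1 } => simplest 927/2048
BRRBBBRRBBBBR: Left { 0 1/4 3/8 7/16 57/128 115/256 231/512 463/1024 }, Right { 927/2048 29/64 15/32 1/2 1 } => simplest 1853/4096
BRRBBBRRBBBBRB: Left { 0 1/4 3/8 7/16 57/128 115/256 231/512 463/1024 1853/4096 }, Right { 927/2048 29/64 15/32 1/2 1 } => simplest 3707/8192
BRRBBBRRBBBBRBR: Left { 0 1/4 3/8 7/16 57/128 115/256 231/512 463/1024 1853/4096 }, Right { 3707/8192 927/2048 29/64 15/32 1/2 1 } => simplest 7413/16384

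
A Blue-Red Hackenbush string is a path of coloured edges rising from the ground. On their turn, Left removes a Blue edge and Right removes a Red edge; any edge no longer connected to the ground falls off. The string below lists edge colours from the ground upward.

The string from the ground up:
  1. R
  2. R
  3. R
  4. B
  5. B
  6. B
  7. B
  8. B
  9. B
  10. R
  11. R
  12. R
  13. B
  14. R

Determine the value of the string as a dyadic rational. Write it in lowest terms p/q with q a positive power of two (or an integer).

-4155/2048

Build g(s[:k]) for k = 1..14, string s = R R R B B B B B B R R R B R.
g(R) = { none | 0 } = -1
g(RR) = { none | -1 0 } = -2
g(RRR) = { none | -2 -1 0 } = -3
g(RRRB) = { -3 | -2 -1 0 } = -5/2
g(RRRBB) = { -3 -5/2 | -2 -1 0 } = -9/4
g(RRRBBB) = { -3 -5/2 -9/4 | -2 -1 0 } = -17/8
g(RRRBBBB) = { -3 -5/2 -9/4 -17/8 | -2 -1 0 } = -33/16
g(RRRBBBBB) = { -3 -5/2 -9/4 -17/8 -33/16 | -2 -1 0 } = -65/32
g(RRRBBBBBB) = { -3 -5/2 -9/4 -17/8 -33/16 -65/32 | -2 -1 0 } = -129/64
g(RRRBBBBBBR) = { -3 -5/2 -9/4 -17/8 -33/16 -65/32 | -129/64 -2 -1 0 } = -259/128
g(RRRBBBBBBRR) = { -3 -5/2 -9/4 -17/8 -33/16 -65/32 | -259/128 -129/64 -2 -1 0 } = -519/256
g(RRRBBBBBBRRR) = { -3 -5/2 -9/4 -17/8 -33/16 -65/32 | -519/256 -259/128 -129/64 -2 -1 0 } = -1039/512
g(RRRBBBBBBRRRB) = { -3 -5/2 -9/4 -17/8 -33/16 -65/32 -1039/512 | -519/256 -259/128 -129/64 -2 -1 0 } = -2077/1024
g(RRRBBBBBBRRRBR) = { -3 -5/2 -9/4 -17/8 -33/16 -65/32 -1039/512 | -2077/1024 -519/256 -259/128 -129/64 -2 -1 0 } = -4155/2048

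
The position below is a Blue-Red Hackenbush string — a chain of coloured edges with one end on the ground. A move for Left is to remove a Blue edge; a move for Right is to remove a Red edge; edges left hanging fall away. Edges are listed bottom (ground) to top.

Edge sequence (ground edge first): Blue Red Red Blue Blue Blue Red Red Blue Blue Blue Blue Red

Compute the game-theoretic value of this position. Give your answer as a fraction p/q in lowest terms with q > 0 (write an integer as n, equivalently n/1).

1853/4096

step 1: add Blue to get B; options L={ 0 } R={ — } so 1
step 2: add Red to get BR; options L={ 0 } R={ 1 } so 1/2
step 3: add Red to get BRR; options L={ 0 } R={ 1/2,1 } so 1/4
step 4: add Blue to get BRRB; options L={ 0,1/4 } R={ 1/2,1 } so 3/8
step 5: add Blue to get BRRBB; options L={ 0,1/4,3/8 } R={ 1/2,1 } so 7/16
step 6: add Blue to get BRRBBB; options L={ 0,1/4,3/8,7/16 } R={ 1/2,1 } so 15/32
step 7: add Red to get BRRBBBR; options L={ 0,1/4,3/8,7/16 } R={ 15/32,1/2,1 } so 29/64
step 8: add Red to get BRRBBBRR; options L={ 0,1/4,3/8,7/16 } R={ 29/64,15/32,1/2,1 } so 57/128
step 9: add Blue to get BRRBBBRRB; options L={ 0,1/4,3/8,7/16,57/128 } R={ 29/64,15/32,1/2,1 } so 115/256
step 10: add Blue to get BRRBBBRRBB; options L={ 0,1/4,3/8,7/16,57/128,115/256 } R={ 29/64,15/32,1/2,1 } so 231/512
step 11: add Blue to get BRRBBBRRBBB; options L={ 0,1/4,3/8,7/16,57/128,115/256,231/512 } R={ 29/64,15/32,1/2,1 } so 463/1024
step 12: add Blue to get BRRBBBRRBBBB; options L={ 0,1/4,3/8,7/16,57/128,115/256,231/512,463/1024 } R={ 29/64,15/32,1/2,1 } so 927/2048
step 13: add Red to get BRRBBBRRBBBBR; options L={ 0,1/4,3/8,7/16,57/128,115/256,231/512,463/1024 } R={ 927/2048,29/64,15/32,1/2,1 } so 1853/4096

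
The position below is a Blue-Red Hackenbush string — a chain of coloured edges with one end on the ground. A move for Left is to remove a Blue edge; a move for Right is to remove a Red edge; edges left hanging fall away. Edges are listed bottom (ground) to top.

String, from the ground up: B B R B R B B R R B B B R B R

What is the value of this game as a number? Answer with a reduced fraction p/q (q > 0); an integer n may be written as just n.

13941/8192

Recurse on prefixes of the 15-edge string B B R B R B B R R B B B R B R:
step 1: add B to get B; options L={ 0 } R={ ∅ } ⇒ 1
step 2: add B to get BB; options L={ 0,1 } R={ ∅ } ⇒ 2
step 3: add R to get BBR; options L={ 0,1 } R={ 2 } ⇒ 3/2
step 4: add B to get BBRB; options L={ 0,1,3/2 } R={ 2 } ⇒ 7/4
step 5: add R to get BBRBR; options L={ 0,1,3/2 } R={ 7/4,2 } ⇒ 13/8
step 6: add B to get BBRBRB; options L={ 0,1,3/2,13/8 } R={ 7/4,2 } ⇒ 27/16
step 7: add B to get BBRBRBB; options L={ 0,1,3/2,13/8,27/16 } R={ 7/4,2 } ⇒ 55/32
step 8: add R to get BBRBRBBR; options L={ 0,1,3/2,13/8,27/16 } R={ 55/32,7/4,2 } ⇒ 109/64
step 9: add R to get BBRBRBBRR; options L={ 0,1,3/2,13/8,27/16 } R={ 109/64,55/32,7/4,2 } ⇒ 217/128
step 10: add B to get BBRBRBBRRB; options L={ 0,1,3/2,13/8,27/16,217/128 } R={ 109/64,55/32,7/4,2 } ⇒ 435/256
step 11: add B to get BBRBRBBRRBB; options L={ 0,1,3/2,13/8,27/16,217/128,435/256 } R={ 109/64,55/32,7/4,2 } ⇒ 871/512
step 12: add B to get BBRBRBBRRBBB; options L={ 0,1,3/2,13/8,27/16,217/128,435/256,871/512 } R={ 109/64,55/32,7/4,2 } ⇒ 1743/1024
step 13: add R to get BBRBRBBRRBBBR; options L={ 0,1,3/2,13/8,27/16,217/128,435/256,871/512 } R={ 1743/1024,109/64,55/32,7/4,2 } ⇒ 3485/2048
step 14: add B to get BBRBRBBRRBBBRB; options L={ 0,1,3/2,13/8,27/16,217/128,435/256,871/512,3485/2048 } R={ 1743/1024,109/64,55/32,7/4,2 } ⇒ 6971/4096
step 15: add R to get BBRBRBBRRBBBRBR; options L={ 0,1,3/2,13/8,27/16,217/128,435/256,871/512,3485/2048 } R={ 6971/4096,1743/1024,109/64,55/32,7/4,2 } ⇒ 13941/8192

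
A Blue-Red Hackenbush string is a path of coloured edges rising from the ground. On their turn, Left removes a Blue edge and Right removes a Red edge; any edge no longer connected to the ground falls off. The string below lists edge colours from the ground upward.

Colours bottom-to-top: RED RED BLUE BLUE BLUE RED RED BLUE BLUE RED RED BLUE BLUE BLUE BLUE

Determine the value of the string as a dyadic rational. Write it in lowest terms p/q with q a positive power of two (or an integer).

Prefix values for RED RED BLUE BLUE BLUE RED RED BLUE BLUE RED RED BLUE BLUE BLUE BLUE via {L|R} + simplicity:
1 of 15 · R · max L −∞ · min R 0 ⇒ -1
2 of 15 · RR · max L −∞ · min R -1 ⇒ -2
3 of 15 · RRB · max L -2 · min R -1 ⇒ -3/2
4 of 15 · RRBB · max L -3/2 · min R -1 ⇒ -5/4
5 of 15 · RRBBB · max L -5/4 · min R -1 ⇒ -9/8
6 of 15 · RRBBBR · max L -5/4 · min R -9/8 ⇒ -19/16
7 of 15 · RRBBBRR · max L -5/4 · min R -19/16 ⇒ -39/32
8 of 15 · RRBBBRRB · max L -39/32 · min R -19/16 ⇒ -77/64
9 of 15 · RRBBBRRBB · max L -77/64 · min R -19/16 ⇒ -153/128
10 of 15 · RRBBBRRBBR · max L -77/64 · min R -153/128 ⇒ -307/256
11 of 15 · RRBBBRRBBRR · max L -77/64 · min R -307/256 ⇒ -615/512
12 of 15 · RRBBBRRBBRRB · max L -615/512 · min R -307/256 ⇒ -1229/1024
13 of 15 · RRBBBRRBBRRBB · max L -1229/1024 · min R -307/256 ⇒ -2457/2048
14 of 15 · RRBBBRRBBRRBBB · max L -2457/2048 · min R -307/256 ⇒ -4913/4096
15 of 15 · RRBBBRRBBRRBBBB · max L -4913/4096 · min R -307/256 ⇒ -9825/8192

-9825/8192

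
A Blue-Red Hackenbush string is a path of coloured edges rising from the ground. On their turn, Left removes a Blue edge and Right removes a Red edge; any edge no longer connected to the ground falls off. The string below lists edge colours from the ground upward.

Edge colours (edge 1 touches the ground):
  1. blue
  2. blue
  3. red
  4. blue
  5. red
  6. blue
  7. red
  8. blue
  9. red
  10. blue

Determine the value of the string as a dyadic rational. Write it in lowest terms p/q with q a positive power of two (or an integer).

427/256

Build g(s[:k]) for k = 1..10, string s = blue blue red blue red blue red blue red blue.
b: Left { 0 }, Right { · } = simplest 1
bb: Left { 0; 1 }, Right { · } = simplest 2
bbr: Left { 0; 1 }, Right { 2 } = simplest 3/2
bbrb: Left { 0; 1; 3/2 }, Right { 2 } = simplest 7/4
bbrbr: Left { 0; 1; 3/2 }, Right { 7/4; 2 } = simplest 13/8
bbrbrb: Left { 0; 1; 3/2; 13/8 }, Right { 7/4; 2 } = simplest 27/16
bbrbrbr: Left { 0; 1; 3/2; 13/8 }, Right { 27/16; 7/4; 2 } = simplest 53/32
bbrbrbrb: Left { 0; 1; 3/2; 13/8; 53/32 }, Right { 27/16; 7/4; 2 } = simplest 107/64
bbrbrbrbr: Left { 0; 1; 3/2; 13/8; 53/32 }, Right { 107/64; 27/16; 7/4; 2 } = simplest 213/128
bbrbrbrbrb: Left { 0; 1; 3/2; 13/8; 53/32; 213/128 }, Right { 107/64; 27/16; 7/4; 2 } = simplest 427/256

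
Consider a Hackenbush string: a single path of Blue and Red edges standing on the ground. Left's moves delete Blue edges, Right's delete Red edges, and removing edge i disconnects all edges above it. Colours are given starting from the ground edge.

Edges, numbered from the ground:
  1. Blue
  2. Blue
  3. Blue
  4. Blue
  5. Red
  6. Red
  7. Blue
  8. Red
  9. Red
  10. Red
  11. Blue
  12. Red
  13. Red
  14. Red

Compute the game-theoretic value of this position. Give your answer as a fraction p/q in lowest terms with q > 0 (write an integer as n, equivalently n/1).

Recurse on prefixes of the 14-edge string Blue Blue Blue Blue Red Red Blue Red Red Red Blue Red Red Red:
val(B) = { 0 | — } gives 1
val(BB) = { 0; 1 | — } gives 2
val(BBB) = { 0; 1; 2 | — } gives 3
val(BBBB) = { 0; 1; 2; 3 | — } gives 4
val(BBBBR) = { 0; 1; 2; 3 | 4 } gives 7/2
val(BBBBRR) = { 0; 1; 2; 3 | 7/2; 4 } gives 13/4
val(BBBBRRB) = { 0; 1; 2; 3; 13/4 | 7/2; 4 } gives 27/8
val(BBBBRRBR) = { 0; 1; 2; 3; 13/4 | 27/8; 7/2; 4 } gives 53/16
val(BBBBRRBRR) = { 0; 1; 2; 3; 13/4 | 53/16; 27/8; 7/2; 4 } gives 105/32
val(BBBBRRBRRR) = { 0; 1; 2; 3; 13/4 | 105/32; 53/16; 27/8; 7/2; 4 } gives 209/64
val(BBBBRRBRRRB) = { 0; 1; 2; 3; 13/4; 209/64 | 105/32; 53/16; 27/8; 7/2; 4 } gives 419/128
val(BBBBRRBRRRBR) = { 0; 1; 2; 3; 13/4; 209/64 | 419/128; 105/32; 53/16; 27/8; 7/2; 4 } gives 837/256
val(BBBBRRBRRRBRR) = { 0; 1; 2; 3; 13/4; 209/64 | 837/256; 419/128; 105/32; 53/16; 27/8; 7/2; 4 } gives 1673/512
val(BBBBRRBRRRBRRR) = { 0; 1; 2; 3; 13/4; 209/64 | 1673/512; 837/256; 419/128; 105/32; 53/16; 27/8; 7/2; 4 } gives 3345/1024

3345/1024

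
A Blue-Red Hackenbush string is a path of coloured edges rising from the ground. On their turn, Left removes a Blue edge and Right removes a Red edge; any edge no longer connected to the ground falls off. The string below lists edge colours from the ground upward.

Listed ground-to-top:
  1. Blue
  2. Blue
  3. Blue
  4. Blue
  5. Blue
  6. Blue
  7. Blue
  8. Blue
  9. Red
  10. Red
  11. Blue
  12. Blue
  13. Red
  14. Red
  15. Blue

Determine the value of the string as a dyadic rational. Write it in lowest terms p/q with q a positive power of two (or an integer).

947/128

Build G(s[:k]) for k = 1..15, string s = Blue Blue Blue Blue Blue Blue Blue Blue Red Red Blue Blue Red Red Blue.
B: Left { 0 }, Right { — } → simplest 1
BB: Left { 0 1 }, Right { — } → simplest 2
BBB: Left { 0 1 2 }, Right { — } → simplest 3
BBBB: Left { 0 1 2 3 }, Right { — } → simplest 4
BBBBB: Left { 0 1 2 3 4 }, Right { — } → simplest 5
BBBBBB: Left { 0 1 2 3 4 5 }, Right { — } → simplest 6
BBBBBBB: Left { 0 1 2 3 4 5 6 }, Right { — } → simplest 7
BBBBBBBB: Left { 0 1 2 3 4 5 6 7 }, Right { — } → simplest 8
BBBBBBBBR: Left { 0 1 2 3 4 5 6 7 }, Right { 8 } → simplest 15/2
BBBBBBBBRR: Left { 0 1 2 3 4 5 6 7 }, Right { 15/2 8 } → simplest 29/4
BBBBBBBBRRB: Left { 0 1 2 3 4 5 6 7 29/4 }, Right { 15/2 8 } → simplest 59/8
BBBBBBBBRRBB: Left { 0 1 2 3 4 5 6 7 29/4 59/8 }, Right { 15/2 8 } → simplest 119/16
BBBBBBBBRRBBR: Left { 0 1 2 3 4 5 6 7 29/4 59/8 }, Right { 119/16 15/2 8 } → simplest 237/32
BBBBBBBBRRBBRR: Left { 0 1 2 3 4 5 6 7 29/4 59/8 }, Right { 237/32 119/16 15/2 8 } → simplest 473/64
BBBBBBBBRRBBRRB: Left { 0 1 2 3 4 5 6 7 29/4 59/8 473/64 }, Right { 237/32 119/16 15/2 8 } → simplest 947/128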